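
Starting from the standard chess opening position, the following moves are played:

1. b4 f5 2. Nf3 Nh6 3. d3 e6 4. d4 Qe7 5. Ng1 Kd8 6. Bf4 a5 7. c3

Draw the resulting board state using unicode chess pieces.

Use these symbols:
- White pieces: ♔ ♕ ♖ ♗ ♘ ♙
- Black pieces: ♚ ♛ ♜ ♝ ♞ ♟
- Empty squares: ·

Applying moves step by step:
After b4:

♜ ♞ ♝ ♛ ♚ ♝ ♞ ♜
♟ ♟ ♟ ♟ ♟ ♟ ♟ ♟
· · · · · · · ·
· · · · · · · ·
· ♙ · · · · · ·
· · · · · · · ·
♙ · ♙ ♙ ♙ ♙ ♙ ♙
♖ ♘ ♗ ♕ ♔ ♗ ♘ ♖


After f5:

♜ ♞ ♝ ♛ ♚ ♝ ♞ ♜
♟ ♟ ♟ ♟ ♟ · ♟ ♟
· · · · · · · ·
· · · · · ♟ · ·
· ♙ · · · · · ·
· · · · · · · ·
♙ · ♙ ♙ ♙ ♙ ♙ ♙
♖ ♘ ♗ ♕ ♔ ♗ ♘ ♖


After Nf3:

♜ ♞ ♝ ♛ ♚ ♝ ♞ ♜
♟ ♟ ♟ ♟ ♟ · ♟ ♟
· · · · · · · ·
· · · · · ♟ · ·
· ♙ · · · · · ·
· · · · · ♘ · ·
♙ · ♙ ♙ ♙ ♙ ♙ ♙
♖ ♘ ♗ ♕ ♔ ♗ · ♖


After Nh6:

♜ ♞ ♝ ♛ ♚ ♝ · ♜
♟ ♟ ♟ ♟ ♟ · ♟ ♟
· · · · · · · ♞
· · · · · ♟ · ·
· ♙ · · · · · ·
· · · · · ♘ · ·
♙ · ♙ ♙ ♙ ♙ ♙ ♙
♖ ♘ ♗ ♕ ♔ ♗ · ♖


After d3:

♜ ♞ ♝ ♛ ♚ ♝ · ♜
♟ ♟ ♟ ♟ ♟ · ♟ ♟
· · · · · · · ♞
· · · · · ♟ · ·
· ♙ · · · · · ·
· · · ♙ · ♘ · ·
♙ · ♙ · ♙ ♙ ♙ ♙
♖ ♘ ♗ ♕ ♔ ♗ · ♖


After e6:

♜ ♞ ♝ ♛ ♚ ♝ · ♜
♟ ♟ ♟ ♟ · · ♟ ♟
· · · · ♟ · · ♞
· · · · · ♟ · ·
· ♙ · · · · · ·
· · · ♙ · ♘ · ·
♙ · ♙ · ♙ ♙ ♙ ♙
♖ ♘ ♗ ♕ ♔ ♗ · ♖


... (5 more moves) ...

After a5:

♜ ♞ ♝ ♚ · ♝ · ♜
· ♟ ♟ ♟ ♛ · ♟ ♟
· · · · ♟ · · ♞
♟ · · · · ♟ · ·
· ♙ · ♙ · ♗ · ·
· · · · · · · ·
♙ · ♙ · ♙ ♙ ♙ ♙
♖ ♘ · ♕ ♔ ♗ ♘ ♖


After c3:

♜ ♞ ♝ ♚ · ♝ · ♜
· ♟ ♟ ♟ ♛ · ♟ ♟
· · · · ♟ · · ♞
♟ · · · · ♟ · ·
· ♙ · ♙ · ♗ · ·
· · ♙ · · · · ·
♙ · · · ♙ ♙ ♙ ♙
♖ ♘ · ♕ ♔ ♗ ♘ ♖



  a b c d e f g h
  ─────────────────
8│♜ ♞ ♝ ♚ · ♝ · ♜│8
7│· ♟ ♟ ♟ ♛ · ♟ ♟│7
6│· · · · ♟ · · ♞│6
5│♟ · · · · ♟ · ·│5
4│· ♙ · ♙ · ♗ · ·│4
3│· · ♙ · · · · ·│3
2│♙ · · · ♙ ♙ ♙ ♙│2
1│♖ ♘ · ♕ ♔ ♗ ♘ ♖│1
  ─────────────────
  a b c d e f g h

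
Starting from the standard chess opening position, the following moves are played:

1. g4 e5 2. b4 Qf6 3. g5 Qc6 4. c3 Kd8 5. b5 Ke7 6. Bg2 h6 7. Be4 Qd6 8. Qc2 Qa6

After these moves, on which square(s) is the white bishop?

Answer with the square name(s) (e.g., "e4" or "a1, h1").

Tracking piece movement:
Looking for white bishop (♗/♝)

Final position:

  a b c d e f g h
  ─────────────────
8│♜ ♞ ♝ · · ♝ ♞ ♜│8
7│♟ ♟ ♟ ♟ ♚ ♟ ♟ ·│7
6│♛ · · · · · · ♟│6
5│· ♙ · · ♟ · ♙ ·│5
4│· · · · ♗ · · ·│4
3│· · ♙ · · · · ·│3
2│♙ · ♕ ♙ ♙ ♙ · ♙│2
1│♖ ♘ ♗ · ♔ · ♘ ♖│1
  ─────────────────
  a b c d e f g h


c1, e4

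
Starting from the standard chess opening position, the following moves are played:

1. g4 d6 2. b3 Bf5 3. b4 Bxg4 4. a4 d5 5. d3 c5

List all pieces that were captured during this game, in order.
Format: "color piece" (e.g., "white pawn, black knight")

Tracking captures:
  Bxg4: captured white pawn

white pawn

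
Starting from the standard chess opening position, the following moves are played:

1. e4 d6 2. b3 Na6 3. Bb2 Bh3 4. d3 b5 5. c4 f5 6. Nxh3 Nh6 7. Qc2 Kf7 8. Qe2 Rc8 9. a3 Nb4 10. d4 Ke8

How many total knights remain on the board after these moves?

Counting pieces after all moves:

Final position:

  a b c d e f g h
  ─────────────────
8│· · ♜ ♛ ♚ ♝ · ♜│8
7│♟ · ♟ · ♟ · ♟ ♟│7
6│· · · ♟ · · · ♞│6
5│· ♟ · · · ♟ · ·│5
4│· ♞ ♙ ♙ ♙ · · ·│4
3│♙ ♙ · · · · · ♘│3
2│· ♗ · · ♕ ♙ ♙ ♙│2
1│♖ ♘ · · ♔ ♗ · ♖│1
  ─────────────────
  a b c d e f g h


4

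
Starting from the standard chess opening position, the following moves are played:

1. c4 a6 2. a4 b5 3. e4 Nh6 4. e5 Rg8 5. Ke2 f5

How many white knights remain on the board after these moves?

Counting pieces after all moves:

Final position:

  a b c d e f g h
  ─────────────────
8│♜ ♞ ♝ ♛ ♚ ♝ ♜ ·│8
7│· · ♟ ♟ ♟ · ♟ ♟│7
6│♟ · · · · · · ♞│6
5│· ♟ · · ♙ ♟ · ·│5
4│♙ · ♙ · · · · ·│4
3│· · · · · · · ·│3
2│· ♙ · ♙ ♔ ♙ ♙ ♙│2
1│♖ ♘ ♗ ♕ · ♗ ♘ ♖│1
  ─────────────────
  a b c d e f g h


2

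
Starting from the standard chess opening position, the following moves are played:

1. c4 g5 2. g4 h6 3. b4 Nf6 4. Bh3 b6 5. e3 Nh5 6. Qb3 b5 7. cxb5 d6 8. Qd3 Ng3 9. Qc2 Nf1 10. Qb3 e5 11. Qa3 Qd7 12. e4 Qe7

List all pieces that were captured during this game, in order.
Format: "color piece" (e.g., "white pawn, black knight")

Tracking captures:
  cxb5: captured black pawn

black pawn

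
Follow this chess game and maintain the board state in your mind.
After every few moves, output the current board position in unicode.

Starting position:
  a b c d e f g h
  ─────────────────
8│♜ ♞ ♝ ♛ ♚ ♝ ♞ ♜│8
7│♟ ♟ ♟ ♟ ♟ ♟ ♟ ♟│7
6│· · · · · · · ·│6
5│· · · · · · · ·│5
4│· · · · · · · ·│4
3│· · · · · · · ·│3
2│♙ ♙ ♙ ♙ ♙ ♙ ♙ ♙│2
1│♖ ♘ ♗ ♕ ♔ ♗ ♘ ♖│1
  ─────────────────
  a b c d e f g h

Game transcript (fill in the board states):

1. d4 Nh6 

  a b c d e f g h
  ─────────────────
8│♜ ♞ ♝ ♛ ♚ ♝ · ♜│8
7│♟ ♟ ♟ ♟ ♟ ♟ ♟ ♟│7
6│· · · · · · · ♞│6
5│· · · · · · · ·│5
4│· · · ♙ · · · ·│4
3│· · · · · · · ·│3
2│♙ ♙ ♙ · ♙ ♙ ♙ ♙│2
1│♖ ♘ ♗ ♕ ♔ ♗ ♘ ♖│1
  ─────────────────
  a b c d e f g h

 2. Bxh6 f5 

  a b c d e f g h
  ─────────────────
8│♜ ♞ ♝ ♛ ♚ ♝ · ♜│8
7│♟ ♟ ♟ ♟ ♟ · ♟ ♟│7
6│· · · · · · · ♗│6
5│· · · · · ♟ · ·│5
4│· · · ♙ · · · ·│4
3│· · · · · · · ·│3
2│♙ ♙ ♙ · ♙ ♙ ♙ ♙│2
1│♖ ♘ · ♕ ♔ ♗ ♘ ♖│1
  ─────────────────
  a b c d e f g h

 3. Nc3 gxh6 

  a b c d e f g h
  ─────────────────
8│♜ ♞ ♝ ♛ ♚ ♝ · ♜│8
7│♟ ♟ ♟ ♟ ♟ · · ♟│7
6│· · · · · · · ♟│6
5│· · · · · ♟ · ·│5
4│· · · ♙ · · · ·│4
3│· · ♘ · · · · ·│3
2│♙ ♙ ♙ · ♙ ♙ ♙ ♙│2
1│♖ · · ♕ ♔ ♗ ♘ ♖│1
  ─────────────────
  a b c d e f g h

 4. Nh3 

  a b c d e f g h
  ─────────────────
8│♜ ♞ ♝ ♛ ♚ ♝ · ♜│8
7│♟ ♟ ♟ ♟ ♟ · · ♟│7
6│· · · · · · · ♟│6
5│· · · · · ♟ · ·│5
4│· · · ♙ · · · ·│4
3│· · ♘ · · · · ♘│3
2│♙ ♙ ♙ · ♙ ♙ ♙ ♙│2
1│♖ · · ♕ ♔ ♗ · ♖│1
  ─────────────────
  a b c d e f g h


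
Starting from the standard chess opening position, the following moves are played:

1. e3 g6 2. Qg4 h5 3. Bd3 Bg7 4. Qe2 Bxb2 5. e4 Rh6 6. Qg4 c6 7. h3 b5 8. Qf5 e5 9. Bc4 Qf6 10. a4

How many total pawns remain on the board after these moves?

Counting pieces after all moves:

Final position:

  a b c d e f g h
  ─────────────────
8│♜ ♞ ♝ · ♚ · ♞ ·│8
7│♟ · · ♟ · ♟ · ·│7
6│· · ♟ · · ♛ ♟ ♜│6
5│· ♟ · · ♟ ♕ · ♟│5
4│♙ · ♗ · ♙ · · ·│4
3│· · · · · · · ♙│3
2│· ♝ ♙ ♙ · ♙ ♙ ·│2
1│♖ ♘ ♗ · ♔ · ♘ ♖│1
  ─────────────────
  a b c d e f g h


15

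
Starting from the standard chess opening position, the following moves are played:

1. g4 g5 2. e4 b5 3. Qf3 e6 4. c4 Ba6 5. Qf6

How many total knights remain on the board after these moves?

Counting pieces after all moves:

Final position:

  a b c d e f g h
  ─────────────────
8│♜ ♞ · ♛ ♚ ♝ ♞ ♜│8
7│♟ · ♟ ♟ · ♟ · ♟│7
6│♝ · · · ♟ ♕ · ·│6
5│· ♟ · · · · ♟ ·│5
4│· · ♙ · ♙ · ♙ ·│4
3│· · · · · · · ·│3
2│♙ ♙ · ♙ · ♙ · ♙│2
1│♖ ♘ ♗ · ♔ ♗ ♘ ♖│1
  ─────────────────
  a b c d e f g h


4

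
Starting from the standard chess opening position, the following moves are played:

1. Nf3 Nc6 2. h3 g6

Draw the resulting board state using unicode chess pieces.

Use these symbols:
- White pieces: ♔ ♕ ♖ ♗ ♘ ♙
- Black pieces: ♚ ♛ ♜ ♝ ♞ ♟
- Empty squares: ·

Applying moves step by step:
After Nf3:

♜ ♞ ♝ ♛ ♚ ♝ ♞ ♜
♟ ♟ ♟ ♟ ♟ ♟ ♟ ♟
· · · · · · · ·
· · · · · · · ·
· · · · · · · ·
· · · · · ♘ · ·
♙ ♙ ♙ ♙ ♙ ♙ ♙ ♙
♖ ♘ ♗ ♕ ♔ ♗ · ♖


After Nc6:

♜ · ♝ ♛ ♚ ♝ ♞ ♜
♟ ♟ ♟ ♟ ♟ ♟ ♟ ♟
· · ♞ · · · · ·
· · · · · · · ·
· · · · · · · ·
· · · · · ♘ · ·
♙ ♙ ♙ ♙ ♙ ♙ ♙ ♙
♖ ♘ ♗ ♕ ♔ ♗ · ♖


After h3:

♜ · ♝ ♛ ♚ ♝ ♞ ♜
♟ ♟ ♟ ♟ ♟ ♟ ♟ ♟
· · ♞ · · · · ·
· · · · · · · ·
· · · · · · · ·
· · · · · ♘ · ♙
♙ ♙ ♙ ♙ ♙ ♙ ♙ ·
♖ ♘ ♗ ♕ ♔ ♗ · ♖


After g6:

♜ · ♝ ♛ ♚ ♝ ♞ ♜
♟ ♟ ♟ ♟ ♟ ♟ · ♟
· · ♞ · · · ♟ ·
· · · · · · · ·
· · · · · · · ·
· · · · · ♘ · ♙
♙ ♙ ♙ ♙ ♙ ♙ ♙ ·
♖ ♘ ♗ ♕ ♔ ♗ · ♖



  a b c d e f g h
  ─────────────────
8│♜ · ♝ ♛ ♚ ♝ ♞ ♜│8
7│♟ ♟ ♟ ♟ ♟ ♟ · ♟│7
6│· · ♞ · · · ♟ ·│6
5│· · · · · · · ·│5
4│· · · · · · · ·│4
3│· · · · · ♘ · ♙│3
2│♙ ♙ ♙ ♙ ♙ ♙ ♙ ·│2
1│♖ ♘ ♗ ♕ ♔ ♗ · ♖│1
  ─────────────────
  a b c d e f g h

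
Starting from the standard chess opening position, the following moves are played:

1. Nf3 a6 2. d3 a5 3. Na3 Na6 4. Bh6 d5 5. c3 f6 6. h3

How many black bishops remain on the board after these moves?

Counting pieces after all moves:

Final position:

  a b c d e f g h
  ─────────────────
8│♜ · ♝ ♛ ♚ ♝ ♞ ♜│8
7│· ♟ ♟ · ♟ · ♟ ♟│7
6│♞ · · · · ♟ · ♗│6
5│♟ · · ♟ · · · ·│5
4│· · · · · · · ·│4
3│♘ · ♙ ♙ · ♘ · ♙│3
2│♙ ♙ · · ♙ ♙ ♙ ·│2
1│♖ · · ♕ ♔ ♗ · ♖│1
  ─────────────────
  a b c d e f g h


2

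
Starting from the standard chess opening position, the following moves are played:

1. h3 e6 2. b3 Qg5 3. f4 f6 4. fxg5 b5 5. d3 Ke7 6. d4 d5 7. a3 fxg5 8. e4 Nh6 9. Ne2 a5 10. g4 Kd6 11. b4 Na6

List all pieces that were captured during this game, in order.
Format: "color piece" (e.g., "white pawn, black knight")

Tracking captures:
  fxg5: captured black queen
  fxg5: captured white pawn

black queen, white pawn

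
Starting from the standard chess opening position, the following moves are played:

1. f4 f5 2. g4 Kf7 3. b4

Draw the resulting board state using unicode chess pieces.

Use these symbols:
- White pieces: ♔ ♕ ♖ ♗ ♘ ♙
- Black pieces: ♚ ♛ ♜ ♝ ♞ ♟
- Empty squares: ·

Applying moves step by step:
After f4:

♜ ♞ ♝ ♛ ♚ ♝ ♞ ♜
♟ ♟ ♟ ♟ ♟ ♟ ♟ ♟
· · · · · · · ·
· · · · · · · ·
· · · · · ♙ · ·
· · · · · · · ·
♙ ♙ ♙ ♙ ♙ · ♙ ♙
♖ ♘ ♗ ♕ ♔ ♗ ♘ ♖


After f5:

♜ ♞ ♝ ♛ ♚ ♝ ♞ ♜
♟ ♟ ♟ ♟ ♟ · ♟ ♟
· · · · · · · ·
· · · · · ♟ · ·
· · · · · ♙ · ·
· · · · · · · ·
♙ ♙ ♙ ♙ ♙ · ♙ ♙
♖ ♘ ♗ ♕ ♔ ♗ ♘ ♖


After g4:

♜ ♞ ♝ ♛ ♚ ♝ ♞ ♜
♟ ♟ ♟ ♟ ♟ · ♟ ♟
· · · · · · · ·
· · · · · ♟ · ·
· · · · · ♙ ♙ ·
· · · · · · · ·
♙ ♙ ♙ ♙ ♙ · · ♙
♖ ♘ ♗ ♕ ♔ ♗ ♘ ♖


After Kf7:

♜ ♞ ♝ ♛ · ♝ ♞ ♜
♟ ♟ ♟ ♟ ♟ ♚ ♟ ♟
· · · · · · · ·
· · · · · ♟ · ·
· · · · · ♙ ♙ ·
· · · · · · · ·
♙ ♙ ♙ ♙ ♙ · · ♙
♖ ♘ ♗ ♕ ♔ ♗ ♘ ♖


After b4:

♜ ♞ ♝ ♛ · ♝ ♞ ♜
♟ ♟ ♟ ♟ ♟ ♚ ♟ ♟
· · · · · · · ·
· · · · · ♟ · ·
· ♙ · · · ♙ ♙ ·
· · · · · · · ·
♙ · ♙ ♙ ♙ · · ♙
♖ ♘ ♗ ♕ ♔ ♗ ♘ ♖



  a b c d e f g h
  ─────────────────
8│♜ ♞ ♝ ♛ · ♝ ♞ ♜│8
7│♟ ♟ ♟ ♟ ♟ ♚ ♟ ♟│7
6│· · · · · · · ·│6
5│· · · · · ♟ · ·│5
4│· ♙ · · · ♙ ♙ ·│4
3│· · · · · · · ·│3
2│♙ · ♙ ♙ ♙ · · ♙│2
1│♖ ♘ ♗ ♕ ♔ ♗ ♘ ♖│1
  ─────────────────
  a b c d e f g h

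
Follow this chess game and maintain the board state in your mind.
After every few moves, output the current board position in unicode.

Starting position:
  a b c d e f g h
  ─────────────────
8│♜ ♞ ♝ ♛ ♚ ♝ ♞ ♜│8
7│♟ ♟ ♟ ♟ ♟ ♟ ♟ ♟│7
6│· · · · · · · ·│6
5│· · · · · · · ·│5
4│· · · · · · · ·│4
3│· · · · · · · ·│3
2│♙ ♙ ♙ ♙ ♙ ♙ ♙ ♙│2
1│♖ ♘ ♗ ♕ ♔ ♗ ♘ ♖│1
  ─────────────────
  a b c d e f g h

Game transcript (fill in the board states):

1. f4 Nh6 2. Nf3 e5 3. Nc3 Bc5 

  a b c d e f g h
  ─────────────────
8│♜ ♞ ♝ ♛ ♚ · · ♜│8
7│♟ ♟ ♟ ♟ · ♟ ♟ ♟│7
6│· · · · · · · ♞│6
5│· · ♝ · ♟ · · ·│5
4│· · · · · ♙ · ·│4
3│· · ♘ · · ♘ · ·│3
2│♙ ♙ ♙ ♙ ♙ · ♙ ♙│2
1│♖ · ♗ ♕ ♔ ♗ · ♖│1
  ─────────────────
  a b c d e f g h

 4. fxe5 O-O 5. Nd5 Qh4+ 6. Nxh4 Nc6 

  a b c d e f g h
  ─────────────────
8│♜ · ♝ · · ♜ ♚ ·│8
7│♟ ♟ ♟ ♟ · ♟ ♟ ♟│7
6│· · ♞ · · · · ♞│6
5│· · ♝ ♘ ♙ · · ·│5
4│· · · · · · · ♘│4
3│· · · · · · · ·│3
2│♙ ♙ ♙ ♙ ♙ · ♙ ♙│2
1│♖ · ♗ ♕ ♔ ♗ · ♖│1
  ─────────────────
  a b c d e f g h

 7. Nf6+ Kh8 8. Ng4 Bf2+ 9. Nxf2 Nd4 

  a b c d e f g h
  ─────────────────
8│♜ · ♝ · · ♜ · ♚│8
7│♟ ♟ ♟ ♟ · ♟ ♟ ♟│7
6│· · · · · · · ♞│6
5│· · · · ♙ · · ·│5
4│· · · ♞ · · · ♘│4
3│· · · · · · · ·│3
2│♙ ♙ ♙ ♙ ♙ ♘ ♙ ♙│2
1│♖ · ♗ ♕ ♔ ♗ · ♖│1
  ─────────────────
  a b c d e f g h

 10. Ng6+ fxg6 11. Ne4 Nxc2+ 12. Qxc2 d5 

  a b c d e f g h
  ─────────────────
8│♜ · ♝ · · ♜ · ♚│8
7│♟ ♟ ♟ · · · ♟ ♟│7
6│· · · · · · ♟ ♞│6
5│· · · ♟ ♙ · · ·│5
4│· · · · ♘ · · ·│4
3│· · · · · · · ·│3
2│♙ ♙ ♕ ♙ ♙ · ♙ ♙│2
1│♖ · ♗ · ♔ ♗ · ♖│1
  ─────────────────
  a b c d e f g h

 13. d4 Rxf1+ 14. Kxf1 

  a b c d e f g h
  ─────────────────
8│♜ · ♝ · · · · ♚│8
7│♟ ♟ ♟ · · · ♟ ♟│7
6│· · · · · · ♟ ♞│6
5│· · · ♟ ♙ · · ·│5
4│· · · ♙ ♘ · · ·│4
3│· · · · · · · ·│3
2│♙ ♙ ♕ · ♙ · ♙ ♙│2
1│♖ · ♗ · · ♔ · ♖│1
  ─────────────────
  a b c d e f g h


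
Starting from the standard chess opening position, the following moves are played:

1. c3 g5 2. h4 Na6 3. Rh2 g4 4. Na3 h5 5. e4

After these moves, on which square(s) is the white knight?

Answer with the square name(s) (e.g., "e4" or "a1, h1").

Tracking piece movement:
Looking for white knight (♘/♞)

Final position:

  a b c d e f g h
  ─────────────────
8│♜ · ♝ ♛ ♚ ♝ ♞ ♜│8
7│♟ ♟ ♟ ♟ ♟ ♟ · ·│7
6│♞ · · · · · · ·│6
5│· · · · · · · ♟│5
4│· · · · ♙ · ♟ ♙│4
3│♘ · ♙ · · · · ·│3
2│♙ ♙ · ♙ · ♙ ♙ ♖│2
1│♖ · ♗ ♕ ♔ ♗ ♘ ·│1
  ─────────────────
  a b c d e f g h


a3, g1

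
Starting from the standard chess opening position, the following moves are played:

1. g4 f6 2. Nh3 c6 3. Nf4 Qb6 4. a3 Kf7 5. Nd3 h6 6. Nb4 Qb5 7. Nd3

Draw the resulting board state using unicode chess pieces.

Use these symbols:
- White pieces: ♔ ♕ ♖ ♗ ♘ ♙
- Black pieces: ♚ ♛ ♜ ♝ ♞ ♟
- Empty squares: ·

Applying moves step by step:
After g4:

♜ ♞ ♝ ♛ ♚ ♝ ♞ ♜
♟ ♟ ♟ ♟ ♟ ♟ ♟ ♟
· · · · · · · ·
· · · · · · · ·
· · · · · · ♙ ·
· · · · · · · ·
♙ ♙ ♙ ♙ ♙ ♙ · ♙
♖ ♘ ♗ ♕ ♔ ♗ ♘ ♖


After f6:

♜ ♞ ♝ ♛ ♚ ♝ ♞ ♜
♟ ♟ ♟ ♟ ♟ · ♟ ♟
· · · · · ♟ · ·
· · · · · · · ·
· · · · · · ♙ ·
· · · · · · · ·
♙ ♙ ♙ ♙ ♙ ♙ · ♙
♖ ♘ ♗ ♕ ♔ ♗ ♘ ♖


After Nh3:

♜ ♞ ♝ ♛ ♚ ♝ ♞ ♜
♟ ♟ ♟ ♟ ♟ · ♟ ♟
· · · · · ♟ · ·
· · · · · · · ·
· · · · · · ♙ ·
· · · · · · · ♘
♙ ♙ ♙ ♙ ♙ ♙ · ♙
♖ ♘ ♗ ♕ ♔ ♗ · ♖


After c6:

♜ ♞ ♝ ♛ ♚ ♝ ♞ ♜
♟ ♟ · ♟ ♟ · ♟ ♟
· · ♟ · · ♟ · ·
· · · · · · · ·
· · · · · · ♙ ·
· · · · · · · ♘
♙ ♙ ♙ ♙ ♙ ♙ · ♙
♖ ♘ ♗ ♕ ♔ ♗ · ♖


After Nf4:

♜ ♞ ♝ ♛ ♚ ♝ ♞ ♜
♟ ♟ · ♟ ♟ · ♟ ♟
· · ♟ · · ♟ · ·
· · · · · · · ·
· · · · · ♘ ♙ ·
· · · · · · · ·
♙ ♙ ♙ ♙ ♙ ♙ · ♙
♖ ♘ ♗ ♕ ♔ ♗ · ♖


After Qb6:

♜ ♞ ♝ · ♚ ♝ ♞ ♜
♟ ♟ · ♟ ♟ · ♟ ♟
· ♛ ♟ · · ♟ · ·
· · · · · · · ·
· · · · · ♘ ♙ ·
· · · · · · · ·
♙ ♙ ♙ ♙ ♙ ♙ · ♙
♖ ♘ ♗ ♕ ♔ ♗ · ♖


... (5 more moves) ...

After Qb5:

♜ ♞ ♝ · · ♝ ♞ ♜
♟ ♟ · ♟ ♟ ♚ ♟ ·
· · ♟ · · ♟ · ♟
· ♛ · · · · · ·
· ♘ · · · · ♙ ·
♙ · · · · · · ·
· ♙ ♙ ♙ ♙ ♙ · ♙
♖ ♘ ♗ ♕ ♔ ♗ · ♖


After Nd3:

♜ ♞ ♝ · · ♝ ♞ ♜
♟ ♟ · ♟ ♟ ♚ ♟ ·
· · ♟ · · ♟ · ♟
· ♛ · · · · · ·
· · · · · · ♙ ·
♙ · · ♘ · · · ·
· ♙ ♙ ♙ ♙ ♙ · ♙
♖ ♘ ♗ ♕ ♔ ♗ · ♖



  a b c d e f g h
  ─────────────────
8│♜ ♞ ♝ · · ♝ ♞ ♜│8
7│♟ ♟ · ♟ ♟ ♚ ♟ ·│7
6│· · ♟ · · ♟ · ♟│6
5│· ♛ · · · · · ·│5
4│· · · · · · ♙ ·│4
3│♙ · · ♘ · · · ·│3
2│· ♙ ♙ ♙ ♙ ♙ · ♙│2
1│♖ ♘ ♗ ♕ ♔ ♗ · ♖│1
  ─────────────────
  a b c d e f g h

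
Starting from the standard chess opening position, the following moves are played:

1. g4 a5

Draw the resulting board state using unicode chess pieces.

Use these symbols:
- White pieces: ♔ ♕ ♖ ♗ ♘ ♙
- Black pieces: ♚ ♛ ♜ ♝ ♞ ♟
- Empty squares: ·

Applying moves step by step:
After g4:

♜ ♞ ♝ ♛ ♚ ♝ ♞ ♜
♟ ♟ ♟ ♟ ♟ ♟ ♟ ♟
· · · · · · · ·
· · · · · · · ·
· · · · · · ♙ ·
· · · · · · · ·
♙ ♙ ♙ ♙ ♙ ♙ · ♙
♖ ♘ ♗ ♕ ♔ ♗ ♘ ♖


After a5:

♜ ♞ ♝ ♛ ♚ ♝ ♞ ♜
· ♟ ♟ ♟ ♟ ♟ ♟ ♟
· · · · · · · ·
♟ · · · · · · ·
· · · · · · ♙ ·
· · · · · · · ·
♙ ♙ ♙ ♙ ♙ ♙ · ♙
♖ ♘ ♗ ♕ ♔ ♗ ♘ ♖



  a b c d e f g h
  ─────────────────
8│♜ ♞ ♝ ♛ ♚ ♝ ♞ ♜│8
7│· ♟ ♟ ♟ ♟ ♟ ♟ ♟│7
6│· · · · · · · ·│6
5│♟ · · · · · · ·│5
4│· · · · · · ♙ ·│4
3│· · · · · · · ·│3
2│♙ ♙ ♙ ♙ ♙ ♙ · ♙│2
1│♖ ♘ ♗ ♕ ♔ ♗ ♘ ♖│1
  ─────────────────
  a b c d e f g h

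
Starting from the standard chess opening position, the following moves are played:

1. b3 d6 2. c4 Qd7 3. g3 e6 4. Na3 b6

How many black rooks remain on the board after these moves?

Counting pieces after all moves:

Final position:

  a b c d e f g h
  ─────────────────
8│♜ ♞ ♝ · ♚ ♝ ♞ ♜│8
7│♟ · ♟ ♛ · ♟ ♟ ♟│7
6│· ♟ · ♟ ♟ · · ·│6
5│· · · · · · · ·│5
4│· · ♙ · · · · ·│4
3│♘ ♙ · · · · ♙ ·│3
2│♙ · · ♙ ♙ ♙ · ♙│2
1│♖ · ♗ ♕ ♔ ♗ ♘ ♖│1
  ─────────────────
  a b c d e f g h


2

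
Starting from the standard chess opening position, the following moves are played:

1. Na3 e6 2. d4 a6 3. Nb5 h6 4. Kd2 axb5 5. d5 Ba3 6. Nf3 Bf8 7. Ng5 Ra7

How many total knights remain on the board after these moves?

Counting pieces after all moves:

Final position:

  a b c d e f g h
  ─────────────────
8│· ♞ ♝ ♛ ♚ ♝ ♞ ♜│8
7│♜ ♟ ♟ ♟ · ♟ ♟ ·│7
6│· · · · ♟ · · ♟│6
5│· ♟ · ♙ · · ♘ ·│5
4│· · · · · · · ·│4
3│· · · · · · · ·│3
2│♙ ♙ ♙ ♔ ♙ ♙ ♙ ♙│2
1│♖ · ♗ ♕ · ♗ · ♖│1
  ─────────────────
  a b c d e f g h


3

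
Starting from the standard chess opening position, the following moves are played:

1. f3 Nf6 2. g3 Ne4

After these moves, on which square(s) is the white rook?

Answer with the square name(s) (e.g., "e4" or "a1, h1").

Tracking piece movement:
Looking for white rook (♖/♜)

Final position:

  a b c d e f g h
  ─────────────────
8│♜ ♞ ♝ ♛ ♚ ♝ · ♜│8
7│♟ ♟ ♟ ♟ ♟ ♟ ♟ ♟│7
6│· · · · · · · ·│6
5│· · · · · · · ·│5
4│· · · · ♞ · · ·│4
3│· · · · · ♙ ♙ ·│3
2│♙ ♙ ♙ ♙ ♙ · · ♙│2
1│♖ ♘ ♗ ♕ ♔ ♗ ♘ ♖│1
  ─────────────────
  a b c d e f g h


a1, h1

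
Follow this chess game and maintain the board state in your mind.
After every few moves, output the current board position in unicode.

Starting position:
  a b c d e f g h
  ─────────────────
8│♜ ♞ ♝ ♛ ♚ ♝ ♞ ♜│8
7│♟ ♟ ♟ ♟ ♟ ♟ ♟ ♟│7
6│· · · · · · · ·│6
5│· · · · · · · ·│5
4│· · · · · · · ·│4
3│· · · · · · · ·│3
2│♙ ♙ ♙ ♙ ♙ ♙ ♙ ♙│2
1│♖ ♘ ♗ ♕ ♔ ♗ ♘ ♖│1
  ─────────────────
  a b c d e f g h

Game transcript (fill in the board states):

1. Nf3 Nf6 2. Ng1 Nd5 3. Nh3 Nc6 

  a b c d e f g h
  ─────────────────
8│♜ · ♝ ♛ ♚ ♝ · ♜│8
7│♟ ♟ ♟ ♟ ♟ ♟ ♟ ♟│7
6│· · ♞ · · · · ·│6
5│· · · ♞ · · · ·│5
4│· · · · · · · ·│4
3│· · · · · · · ♘│3
2│♙ ♙ ♙ ♙ ♙ ♙ ♙ ♙│2
1│♖ ♘ ♗ ♕ ♔ ♗ · ♖│1
  ─────────────────
  a b c d e f g h

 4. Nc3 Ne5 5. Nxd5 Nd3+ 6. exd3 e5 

  a b c d e f g h
  ─────────────────
8│♜ · ♝ ♛ ♚ ♝ · ♜│8
7│♟ ♟ ♟ ♟ · ♟ ♟ ♟│7
6│· · · · · · · ·│6
5│· · · ♘ ♟ · · ·│5
4│· · · · · · · ·│4
3│· · · ♙ · · · ♘│3
2│♙ ♙ ♙ ♙ · ♙ ♙ ♙│2
1│♖ · ♗ ♕ ♔ ♗ · ♖│1
  ─────────────────
  a b c d e f g h

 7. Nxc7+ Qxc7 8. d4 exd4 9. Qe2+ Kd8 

  a b c d e f g h
  ─────────────────
8│♜ · ♝ ♚ · ♝ · ♜│8
7│♟ ♟ ♛ ♟ · ♟ ♟ ♟│7
6│· · · · · · · ·│6
5│· · · · · · · ·│5
4│· · · ♟ · · · ·│4
3│· · · · · · · ♘│3
2│♙ ♙ ♙ ♙ ♕ ♙ ♙ ♙│2
1│♖ · ♗ · ♔ ♗ · ♖│1
  ─────────────────
  a b c d e f g h

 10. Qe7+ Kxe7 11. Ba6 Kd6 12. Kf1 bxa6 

  a b c d e f g h
  ─────────────────
8│♜ · ♝ · · ♝ · ♜│8
7│♟ · ♛ ♟ · ♟ ♟ ♟│7
6│♟ · · ♚ · · · ·│6
5│· · · · · · · ·│5
4│· · · ♟ · · · ·│4
3│· · · · · · · ♘│3
2│♙ ♙ ♙ ♙ · ♙ ♙ ♙│2
1│♖ · ♗ · · ♔ · ♖│1
  ─────────────────
  a b c d e f g h

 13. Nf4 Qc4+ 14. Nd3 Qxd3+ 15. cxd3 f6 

  a b c d e f g h
  ─────────────────
8│♜ · ♝ · · ♝ · ♜│8
7│♟ · · ♟ · · ♟ ♟│7
6│♟ · · ♚ · ♟ · ·│6
5│· · · · · · · ·│5
4│· · · ♟ · · · ·│4
3│· · · ♙ · · · ·│3
2│♙ ♙ · ♙ · ♙ ♙ ♙│2
1│♖ · ♗ · · ♔ · ♖│1
  ─────────────────
  a b c d e f g h



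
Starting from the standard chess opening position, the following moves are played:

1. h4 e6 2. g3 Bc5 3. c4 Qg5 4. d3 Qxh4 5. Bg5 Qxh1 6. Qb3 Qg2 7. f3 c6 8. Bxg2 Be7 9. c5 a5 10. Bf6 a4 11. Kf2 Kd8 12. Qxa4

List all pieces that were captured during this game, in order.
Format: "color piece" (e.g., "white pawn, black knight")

Tracking captures:
  Qxh4: captured white pawn
  Qxh1: captured white rook
  Bxg2: captured black queen
  Qxa4: captured black pawn

white pawn, white rook, black queen, black pawn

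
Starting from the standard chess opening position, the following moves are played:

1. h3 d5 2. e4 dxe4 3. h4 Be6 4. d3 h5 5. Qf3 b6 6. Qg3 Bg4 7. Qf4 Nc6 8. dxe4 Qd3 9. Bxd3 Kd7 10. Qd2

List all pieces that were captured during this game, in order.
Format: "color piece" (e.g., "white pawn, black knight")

Tracking captures:
  dxe4: captured white pawn
  dxe4: captured black pawn
  Bxd3: captured black queen

white pawn, black pawn, black queen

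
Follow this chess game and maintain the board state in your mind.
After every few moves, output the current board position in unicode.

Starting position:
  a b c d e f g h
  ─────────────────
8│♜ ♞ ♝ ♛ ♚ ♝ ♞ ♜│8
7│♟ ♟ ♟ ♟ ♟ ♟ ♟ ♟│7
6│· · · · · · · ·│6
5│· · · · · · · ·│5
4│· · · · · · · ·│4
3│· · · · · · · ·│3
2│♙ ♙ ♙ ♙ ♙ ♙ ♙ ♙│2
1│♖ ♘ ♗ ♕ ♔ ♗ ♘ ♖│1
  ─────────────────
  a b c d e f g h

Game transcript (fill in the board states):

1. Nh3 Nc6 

  a b c d e f g h
  ─────────────────
8│♜ · ♝ ♛ ♚ ♝ ♞ ♜│8
7│♟ ♟ ♟ ♟ ♟ ♟ ♟ ♟│7
6│· · ♞ · · · · ·│6
5│· · · · · · · ·│5
4│· · · · · · · ·│4
3│· · · · · · · ♘│3
2│♙ ♙ ♙ ♙ ♙ ♙ ♙ ♙│2
1│♖ ♘ ♗ ♕ ♔ ♗ · ♖│1
  ─────────────────
  a b c d e f g h

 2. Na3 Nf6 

  a b c d e f g h
  ─────────────────
8│♜ · ♝ ♛ ♚ ♝ · ♜│8
7│♟ ♟ ♟ ♟ ♟ ♟ ♟ ♟│7
6│· · ♞ · · ♞ · ·│6
5│· · · · · · · ·│5
4│· · · · · · · ·│4
3│♘ · · · · · · ♘│3
2│♙ ♙ ♙ ♙ ♙ ♙ ♙ ♙│2
1│♖ · ♗ ♕ ♔ ♗ · ♖│1
  ─────────────────
  a b c d e f g h

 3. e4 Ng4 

  a b c d e f g h
  ─────────────────
8│♜ · ♝ ♛ ♚ ♝ · ♜│8
7│♟ ♟ ♟ ♟ ♟ ♟ ♟ ♟│7
6│· · ♞ · · · · ·│6
5│· · · · · · · ·│5
4│· · · · ♙ · ♞ ·│4
3│♘ · · · · · · ♘│3
2│♙ ♙ ♙ ♙ · ♙ ♙ ♙│2
1│♖ · ♗ ♕ ♔ ♗ · ♖│1
  ─────────────────
  a b c d e f g h

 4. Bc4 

  a b c d e f g h
  ─────────────────
8│♜ · ♝ ♛ ♚ ♝ · ♜│8
7│♟ ♟ ♟ ♟ ♟ ♟ ♟ ♟│7
6│· · ♞ · · · · ·│6
5│· · · · · · · ·│5
4│· · ♗ · ♙ · ♞ ·│4
3│♘ · · · · · · ♘│3
2│♙ ♙ ♙ ♙ · ♙ ♙ ♙│2
1│♖ · ♗ ♕ ♔ · · ♖│1
  ─────────────────
  a b c d e f g h


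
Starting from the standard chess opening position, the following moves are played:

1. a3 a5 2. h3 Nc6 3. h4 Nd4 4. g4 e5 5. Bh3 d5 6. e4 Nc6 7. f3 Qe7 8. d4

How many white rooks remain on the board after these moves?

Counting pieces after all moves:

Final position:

  a b c d e f g h
  ─────────────────
8│♜ · ♝ · ♚ ♝ ♞ ♜│8
7│· ♟ ♟ · ♛ ♟ ♟ ♟│7
6│· · ♞ · · · · ·│6
5│♟ · · ♟ ♟ · · ·│5
4│· · · ♙ ♙ · ♙ ♙│4
3│♙ · · · · ♙ · ♗│3
2│· ♙ ♙ · · · · ·│2
1│♖ ♘ ♗ ♕ ♔ · ♘ ♖│1
  ─────────────────
  a b c d e f g h


2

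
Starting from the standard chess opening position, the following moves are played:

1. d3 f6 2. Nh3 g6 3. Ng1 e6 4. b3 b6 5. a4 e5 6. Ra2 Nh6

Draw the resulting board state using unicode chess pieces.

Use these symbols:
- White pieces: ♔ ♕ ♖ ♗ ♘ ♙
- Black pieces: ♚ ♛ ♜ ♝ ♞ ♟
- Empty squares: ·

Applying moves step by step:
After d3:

♜ ♞ ♝ ♛ ♚ ♝ ♞ ♜
♟ ♟ ♟ ♟ ♟ ♟ ♟ ♟
· · · · · · · ·
· · · · · · · ·
· · · · · · · ·
· · · ♙ · · · ·
♙ ♙ ♙ · ♙ ♙ ♙ ♙
♖ ♘ ♗ ♕ ♔ ♗ ♘ ♖


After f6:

♜ ♞ ♝ ♛ ♚ ♝ ♞ ♜
♟ ♟ ♟ ♟ ♟ · ♟ ♟
· · · · · ♟ · ·
· · · · · · · ·
· · · · · · · ·
· · · ♙ · · · ·
♙ ♙ ♙ · ♙ ♙ ♙ ♙
♖ ♘ ♗ ♕ ♔ ♗ ♘ ♖


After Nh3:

♜ ♞ ♝ ♛ ♚ ♝ ♞ ♜
♟ ♟ ♟ ♟ ♟ · ♟ ♟
· · · · · ♟ · ·
· · · · · · · ·
· · · · · · · ·
· · · ♙ · · · ♘
♙ ♙ ♙ · ♙ ♙ ♙ ♙
♖ ♘ ♗ ♕ ♔ ♗ · ♖


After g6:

♜ ♞ ♝ ♛ ♚ ♝ ♞ ♜
♟ ♟ ♟ ♟ ♟ · · ♟
· · · · · ♟ ♟ ·
· · · · · · · ·
· · · · · · · ·
· · · ♙ · · · ♘
♙ ♙ ♙ · ♙ ♙ ♙ ♙
♖ ♘ ♗ ♕ ♔ ♗ · ♖


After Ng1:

♜ ♞ ♝ ♛ ♚ ♝ ♞ ♜
♟ ♟ ♟ ♟ ♟ · · ♟
· · · · · ♟ ♟ ·
· · · · · · · ·
· · · · · · · ·
· · · ♙ · · · ·
♙ ♙ ♙ · ♙ ♙ ♙ ♙
♖ ♘ ♗ ♕ ♔ ♗ ♘ ♖


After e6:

♜ ♞ ♝ ♛ ♚ ♝ ♞ ♜
♟ ♟ ♟ ♟ · · · ♟
· · · · ♟ ♟ ♟ ·
· · · · · · · ·
· · · · · · · ·
· · · ♙ · · · ·
♙ ♙ ♙ · ♙ ♙ ♙ ♙
♖ ♘ ♗ ♕ ♔ ♗ ♘ ♖


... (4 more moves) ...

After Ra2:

♜ ♞ ♝ ♛ ♚ ♝ ♞ ♜
♟ · ♟ ♟ · · · ♟
· ♟ · · · ♟ ♟ ·
· · · · ♟ · · ·
♙ · · · · · · ·
· ♙ · ♙ · · · ·
♖ · ♙ · ♙ ♙ ♙ ♙
· ♘ ♗ ♕ ♔ ♗ ♘ ♖


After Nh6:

♜ ♞ ♝ ♛ ♚ ♝ · ♜
♟ · ♟ ♟ · · · ♟
· ♟ · · · ♟ ♟ ♞
· · · · ♟ · · ·
♙ · · · · · · ·
· ♙ · ♙ · · · ·
♖ · ♙ · ♙ ♙ ♙ ♙
· ♘ ♗ ♕ ♔ ♗ ♘ ♖



  a b c d e f g h
  ─────────────────
8│♜ ♞ ♝ ♛ ♚ ♝ · ♜│8
7│♟ · ♟ ♟ · · · ♟│7
6│· ♟ · · · ♟ ♟ ♞│6
5│· · · · ♟ · · ·│5
4│♙ · · · · · · ·│4
3│· ♙ · ♙ · · · ·│3
2│♖ · ♙ · ♙ ♙ ♙ ♙│2
1│· ♘ ♗ ♕ ♔ ♗ ♘ ♖│1
  ─────────────────
  a b c d e f g h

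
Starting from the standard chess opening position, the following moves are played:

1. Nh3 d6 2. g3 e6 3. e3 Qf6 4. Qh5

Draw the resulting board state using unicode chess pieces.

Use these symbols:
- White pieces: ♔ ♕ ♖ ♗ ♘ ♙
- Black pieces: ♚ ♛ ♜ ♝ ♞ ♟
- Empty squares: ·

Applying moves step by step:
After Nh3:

♜ ♞ ♝ ♛ ♚ ♝ ♞ ♜
♟ ♟ ♟ ♟ ♟ ♟ ♟ ♟
· · · · · · · ·
· · · · · · · ·
· · · · · · · ·
· · · · · · · ♘
♙ ♙ ♙ ♙ ♙ ♙ ♙ ♙
♖ ♘ ♗ ♕ ♔ ♗ · ♖


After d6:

♜ ♞ ♝ ♛ ♚ ♝ ♞ ♜
♟ ♟ ♟ · ♟ ♟ ♟ ♟
· · · ♟ · · · ·
· · · · · · · ·
· · · · · · · ·
· · · · · · · ♘
♙ ♙ ♙ ♙ ♙ ♙ ♙ ♙
♖ ♘ ♗ ♕ ♔ ♗ · ♖


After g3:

♜ ♞ ♝ ♛ ♚ ♝ ♞ ♜
♟ ♟ ♟ · ♟ ♟ ♟ ♟
· · · ♟ · · · ·
· · · · · · · ·
· · · · · · · ·
· · · · · · ♙ ♘
♙ ♙ ♙ ♙ ♙ ♙ · ♙
♖ ♘ ♗ ♕ ♔ ♗ · ♖


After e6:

♜ ♞ ♝ ♛ ♚ ♝ ♞ ♜
♟ ♟ ♟ · · ♟ ♟ ♟
· · · ♟ ♟ · · ·
· · · · · · · ·
· · · · · · · ·
· · · · · · ♙ ♘
♙ ♙ ♙ ♙ ♙ ♙ · ♙
♖ ♘ ♗ ♕ ♔ ♗ · ♖


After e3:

♜ ♞ ♝ ♛ ♚ ♝ ♞ ♜
♟ ♟ ♟ · · ♟ ♟ ♟
· · · ♟ ♟ · · ·
· · · · · · · ·
· · · · · · · ·
· · · · ♙ · ♙ ♘
♙ ♙ ♙ ♙ · ♙ · ♙
♖ ♘ ♗ ♕ ♔ ♗ · ♖


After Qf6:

♜ ♞ ♝ · ♚ ♝ ♞ ♜
♟ ♟ ♟ · · ♟ ♟ ♟
· · · ♟ ♟ ♛ · ·
· · · · · · · ·
· · · · · · · ·
· · · · ♙ · ♙ ♘
♙ ♙ ♙ ♙ · ♙ · ♙
♖ ♘ ♗ ♕ ♔ ♗ · ♖


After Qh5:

♜ ♞ ♝ · ♚ ♝ ♞ ♜
♟ ♟ ♟ · · ♟ ♟ ♟
· · · ♟ ♟ ♛ · ·
· · · · · · · ♕
· · · · · · · ·
· · · · ♙ · ♙ ♘
♙ ♙ ♙ ♙ · ♙ · ♙
♖ ♘ ♗ · ♔ ♗ · ♖



  a b c d e f g h
  ─────────────────
8│♜ ♞ ♝ · ♚ ♝ ♞ ♜│8
7│♟ ♟ ♟ · · ♟ ♟ ♟│7
6│· · · ♟ ♟ ♛ · ·│6
5│· · · · · · · ♕│5
4│· · · · · · · ·│4
3│· · · · ♙ · ♙ ♘│3
2│♙ ♙ ♙ ♙ · ♙ · ♙│2
1│♖ ♘ ♗ · ♔ ♗ · ♖│1
  ─────────────────
  a b c d e f g h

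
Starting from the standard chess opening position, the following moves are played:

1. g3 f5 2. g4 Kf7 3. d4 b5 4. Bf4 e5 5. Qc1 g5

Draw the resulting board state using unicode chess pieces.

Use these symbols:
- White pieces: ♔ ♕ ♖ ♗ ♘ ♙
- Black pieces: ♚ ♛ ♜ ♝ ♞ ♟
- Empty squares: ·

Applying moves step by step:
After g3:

♜ ♞ ♝ ♛ ♚ ♝ ♞ ♜
♟ ♟ ♟ ♟ ♟ ♟ ♟ ♟
· · · · · · · ·
· · · · · · · ·
· · · · · · · ·
· · · · · · ♙ ·
♙ ♙ ♙ ♙ ♙ ♙ · ♙
♖ ♘ ♗ ♕ ♔ ♗ ♘ ♖


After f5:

♜ ♞ ♝ ♛ ♚ ♝ ♞ ♜
♟ ♟ ♟ ♟ ♟ · ♟ ♟
· · · · · · · ·
· · · · · ♟ · ·
· · · · · · · ·
· · · · · · ♙ ·
♙ ♙ ♙ ♙ ♙ ♙ · ♙
♖ ♘ ♗ ♕ ♔ ♗ ♘ ♖


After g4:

♜ ♞ ♝ ♛ ♚ ♝ ♞ ♜
♟ ♟ ♟ ♟ ♟ · ♟ ♟
· · · · · · · ·
· · · · · ♟ · ·
· · · · · · ♙ ·
· · · · · · · ·
♙ ♙ ♙ ♙ ♙ ♙ · ♙
♖ ♘ ♗ ♕ ♔ ♗ ♘ ♖


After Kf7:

♜ ♞ ♝ ♛ · ♝ ♞ ♜
♟ ♟ ♟ ♟ ♟ ♚ ♟ ♟
· · · · · · · ·
· · · · · ♟ · ·
· · · · · · ♙ ·
· · · · · · · ·
♙ ♙ ♙ ♙ ♙ ♙ · ♙
♖ ♘ ♗ ♕ ♔ ♗ ♘ ♖


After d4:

♜ ♞ ♝ ♛ · ♝ ♞ ♜
♟ ♟ ♟ ♟ ♟ ♚ ♟ ♟
· · · · · · · ·
· · · · · ♟ · ·
· · · ♙ · · ♙ ·
· · · · · · · ·
♙ ♙ ♙ · ♙ ♙ · ♙
♖ ♘ ♗ ♕ ♔ ♗ ♘ ♖


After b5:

♜ ♞ ♝ ♛ · ♝ ♞ ♜
♟ · ♟ ♟ ♟ ♚ ♟ ♟
· · · · · · · ·
· ♟ · · · ♟ · ·
· · · ♙ · · ♙ ·
· · · · · · · ·
♙ ♙ ♙ · ♙ ♙ · ♙
♖ ♘ ♗ ♕ ♔ ♗ ♘ ♖


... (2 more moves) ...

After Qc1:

♜ ♞ ♝ ♛ · ♝ ♞ ♜
♟ · ♟ ♟ · ♚ ♟ ♟
· · · · · · · ·
· ♟ · · ♟ ♟ · ·
· · · ♙ · ♗ ♙ ·
· · · · · · · ·
♙ ♙ ♙ · ♙ ♙ · ♙
♖ ♘ ♕ · ♔ ♗ ♘ ♖


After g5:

♜ ♞ ♝ ♛ · ♝ ♞ ♜
♟ · ♟ ♟ · ♚ · ♟
· · · · · · · ·
· ♟ · · ♟ ♟ ♟ ·
· · · ♙ · ♗ ♙ ·
· · · · · · · ·
♙ ♙ ♙ · ♙ ♙ · ♙
♖ ♘ ♕ · ♔ ♗ ♘ ♖



  a b c d e f g h
  ─────────────────
8│♜ ♞ ♝ ♛ · ♝ ♞ ♜│8
7│♟ · ♟ ♟ · ♚ · ♟│7
6│· · · · · · · ·│6
5│· ♟ · · ♟ ♟ ♟ ·│5
4│· · · ♙ · ♗ ♙ ·│4
3│· · · · · · · ·│3
2│♙ ♙ ♙ · ♙ ♙ · ♙│2
1│♖ ♘ ♕ · ♔ ♗ ♘ ♖│1
  ─────────────────
  a b c d e f g h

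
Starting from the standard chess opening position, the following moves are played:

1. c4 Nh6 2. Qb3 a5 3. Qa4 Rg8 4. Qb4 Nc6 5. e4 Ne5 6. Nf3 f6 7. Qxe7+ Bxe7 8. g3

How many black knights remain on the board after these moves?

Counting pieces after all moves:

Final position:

  a b c d e f g h
  ─────────────────
8│♜ · ♝ ♛ ♚ · ♜ ·│8
7│· ♟ ♟ ♟ ♝ · ♟ ♟│7
6│· · · · · ♟ · ♞│6
5│♟ · · · ♞ · · ·│5
4│· · ♙ · ♙ · · ·│4
3│· · · · · ♘ ♙ ·│3
2│♙ ♙ · ♙ · ♙ · ♙│2
1│♖ ♘ ♗ · ♔ ♗ · ♖│1
  ─────────────────
  a b c d e f g h


2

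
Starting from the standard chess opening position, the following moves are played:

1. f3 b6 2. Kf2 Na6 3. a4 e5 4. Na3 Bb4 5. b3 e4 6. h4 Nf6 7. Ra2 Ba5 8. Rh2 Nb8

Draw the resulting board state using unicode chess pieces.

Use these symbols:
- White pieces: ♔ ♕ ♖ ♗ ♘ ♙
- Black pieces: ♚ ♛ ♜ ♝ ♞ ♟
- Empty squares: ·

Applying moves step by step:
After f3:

♜ ♞ ♝ ♛ ♚ ♝ ♞ ♜
♟ ♟ ♟ ♟ ♟ ♟ ♟ ♟
· · · · · · · ·
· · · · · · · ·
· · · · · · · ·
· · · · · ♙ · ·
♙ ♙ ♙ ♙ ♙ · ♙ ♙
♖ ♘ ♗ ♕ ♔ ♗ ♘ ♖


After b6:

♜ ♞ ♝ ♛ ♚ ♝ ♞ ♜
♟ · ♟ ♟ ♟ ♟ ♟ ♟
· ♟ · · · · · ·
· · · · · · · ·
· · · · · · · ·
· · · · · ♙ · ·
♙ ♙ ♙ ♙ ♙ · ♙ ♙
♖ ♘ ♗ ♕ ♔ ♗ ♘ ♖


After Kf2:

♜ ♞ ♝ ♛ ♚ ♝ ♞ ♜
♟ · ♟ ♟ ♟ ♟ ♟ ♟
· ♟ · · · · · ·
· · · · · · · ·
· · · · · · · ·
· · · · · ♙ · ·
♙ ♙ ♙ ♙ ♙ ♔ ♙ ♙
♖ ♘ ♗ ♕ · ♗ ♘ ♖


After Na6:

♜ · ♝ ♛ ♚ ♝ ♞ ♜
♟ · ♟ ♟ ♟ ♟ ♟ ♟
♞ ♟ · · · · · ·
· · · · · · · ·
· · · · · · · ·
· · · · · ♙ · ·
♙ ♙ ♙ ♙ ♙ ♔ ♙ ♙
♖ ♘ ♗ ♕ · ♗ ♘ ♖


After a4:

♜ · ♝ ♛ ♚ ♝ ♞ ♜
♟ · ♟ ♟ ♟ ♟ ♟ ♟
♞ ♟ · · · · · ·
· · · · · · · ·
♙ · · · · · · ·
· · · · · ♙ · ·
· ♙ ♙ ♙ ♙ ♔ ♙ ♙
♖ ♘ ♗ ♕ · ♗ ♘ ♖


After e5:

♜ · ♝ ♛ ♚ ♝ ♞ ♜
♟ · ♟ ♟ · ♟ ♟ ♟
♞ ♟ · · · · · ·
· · · · ♟ · · ·
♙ · · · · · · ·
· · · · · ♙ · ·
· ♙ ♙ ♙ ♙ ♔ ♙ ♙
♖ ♘ ♗ ♕ · ♗ ♘ ♖


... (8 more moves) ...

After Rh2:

♜ · ♝ ♛ ♚ · · ♜
♟ · ♟ ♟ · ♟ ♟ ♟
♞ ♟ · · · ♞ · ·
♝ · · · · · · ·
♙ · · · ♟ · · ♙
♘ ♙ · · · ♙ · ·
♖ · ♙ ♙ ♙ ♔ ♙ ♖
· · ♗ ♕ · ♗ ♘ ·


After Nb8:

♜ ♞ ♝ ♛ ♚ · · ♜
♟ · ♟ ♟ · ♟ ♟ ♟
· ♟ · · · ♞ · ·
♝ · · · · · · ·
♙ · · · ♟ · · ♙
♘ ♙ · · · ♙ · ·
♖ · ♙ ♙ ♙ ♔ ♙ ♖
· · ♗ ♕ · ♗ ♘ ·



  a b c d e f g h
  ─────────────────
8│♜ ♞ ♝ ♛ ♚ · · ♜│8
7│♟ · ♟ ♟ · ♟ ♟ ♟│7
6│· ♟ · · · ♞ · ·│6
5│♝ · · · · · · ·│5
4│♙ · · · ♟ · · ♙│4
3│♘ ♙ · · · ♙ · ·│3
2│♖ · ♙ ♙ ♙ ♔ ♙ ♖│2
1│· · ♗ ♕ · ♗ ♘ ·│1
  ─────────────────
  a b c d e f g h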